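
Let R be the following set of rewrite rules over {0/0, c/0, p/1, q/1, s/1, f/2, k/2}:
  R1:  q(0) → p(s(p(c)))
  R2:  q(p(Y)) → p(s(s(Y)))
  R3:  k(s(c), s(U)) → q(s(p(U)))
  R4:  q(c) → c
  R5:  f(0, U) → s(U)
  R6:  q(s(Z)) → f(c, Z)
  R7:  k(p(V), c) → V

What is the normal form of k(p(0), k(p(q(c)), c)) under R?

1. k(p(0), k(p(q(c)), c))  →  k(p(0), q(c))   [R7 at 2]
2. k(p(0), q(c))  →  k(p(0), c)   [R4 at 2]
3. k(p(0), c)  →  0   [R7 at ε]

0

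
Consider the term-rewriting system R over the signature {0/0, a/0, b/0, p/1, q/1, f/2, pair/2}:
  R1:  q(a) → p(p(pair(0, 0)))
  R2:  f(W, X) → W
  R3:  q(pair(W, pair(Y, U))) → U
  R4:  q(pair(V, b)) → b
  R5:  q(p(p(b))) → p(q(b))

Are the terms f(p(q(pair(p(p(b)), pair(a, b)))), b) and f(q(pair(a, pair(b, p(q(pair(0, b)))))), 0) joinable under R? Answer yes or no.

Reduce t₁ = f(p(q(pair(p(p(b)), pair(a, b)))), b):
1. f(p(q(pair(p(p(b)), pair(a, b)))), b)  →  p(q(pair(p(p(b)), pair(a, b))))   [R2 at ε]
2. p(q(pair(p(p(b)), pair(a, b))))  →  p(b)   [R3 at 1]

Reduce t₂ = f(q(pair(a, pair(b, p(q(pair(0, b)))))), 0):
1. f(q(pair(a, pair(b, p(q(pair(0, b)))))), 0)  →  q(pair(a, pair(b, p(q(pair(0, b))))))   [R2 at ε]
2. q(pair(a, pair(b, p(q(pair(0, b))))))  →  p(q(pair(0, b)))   [R3 at ε]
3. p(q(pair(0, b)))  →  p(b)   [R4 at 1]

yes — NF(t₁) = p(b), NF(t₂) = p(b)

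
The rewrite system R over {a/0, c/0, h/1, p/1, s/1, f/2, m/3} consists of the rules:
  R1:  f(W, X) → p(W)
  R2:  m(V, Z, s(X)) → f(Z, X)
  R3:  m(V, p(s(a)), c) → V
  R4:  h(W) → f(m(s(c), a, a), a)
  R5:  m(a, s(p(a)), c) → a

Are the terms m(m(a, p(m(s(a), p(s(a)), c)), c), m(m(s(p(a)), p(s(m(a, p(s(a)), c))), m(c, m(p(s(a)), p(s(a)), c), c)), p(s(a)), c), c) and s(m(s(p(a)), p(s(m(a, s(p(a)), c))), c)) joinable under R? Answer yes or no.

Reduce t₁ = m(m(a, p(m(s(a), p(s(a)), c)), c), m(m(s(p(a)), p(s(m(a, p(s(a)), c))), m(c, m(p(s(a)), p(s(a)), c), c)), p(s(a)), c), c):
1. m(m(a, p(m(s(a), p(s(a)), c)), c), m(m(s(p(a)), p(s(m(a, p(s(a)), c))), m(c, m(p(s(a)), p(s(a)), c), c)), p(s(a)), c), c)  →  m(m(a, p(s(a)), c), m(m(s(p(a)), p(s(m(a, p(s(a)), c))), m(c, m(p(s(a)), p(s(a)), c), c)), p(s(a)), c), c)   [R3 at 1.2.1]
2. m(m(a, p(s(a)), c), m(m(s(p(a)), p(s(m(a, p(s(a)), c))), m(c, m(p(s(a)), p(s(a)), c), c)), p(s(a)), c), c)  →  m(a, m(m(s(p(a)), p(s(m(a, p(s(a)), c))), m(c, m(p(s(a)), p(s(a)), c), c)), p(s(a)), c), c)   [R3 at 1]
3. m(a, m(m(s(p(a)), p(s(m(a, p(s(a)), c))), m(c, m(p(s(a)), p(s(a)), c), c)), p(s(a)), c), c)  →  m(a, m(s(p(a)), p(s(m(a, p(s(a)), c))), m(c, m(p(s(a)), p(s(a)), c), c)), c)   [R3 at 2]
4. m(a, m(s(p(a)), p(s(m(a, p(s(a)), c))), m(c, m(p(s(a)), p(s(a)), c), c)), c)  →  m(a, m(s(p(a)), p(s(a)), m(c, m(p(s(a)), p(s(a)), c), c)), c)   [R3 at 2.2.1.1]
5. m(a, m(s(p(a)), p(s(a)), m(c, m(p(s(a)), p(s(a)), c), c)), c)  →  m(a, m(s(p(a)), p(s(a)), m(c, p(s(a)), c)), c)   [R3 at 2.3.2]
6. m(a, m(s(p(a)), p(s(a)), m(c, p(s(a)), c)), c)  →  m(a, m(s(p(a)), p(s(a)), c), c)   [R3 at 2.3]
7. m(a, m(s(p(a)), p(s(a)), c), c)  →  m(a, s(p(a)), c)   [R3 at 2]
8. m(a, s(p(a)), c)  →  a   [R5 at ε]

Reduce t₂ = s(m(s(p(a)), p(s(m(a, s(p(a)), c))), c)):
1. s(m(s(p(a)), p(s(m(a, s(p(a)), c))), c))  →  s(m(s(p(a)), p(s(a)), c))   [R5 at 1.2.1.1]
2. s(m(s(p(a)), p(s(a)), c))  →  s(s(p(a)))   [R3 at 1]

no — NF(t₁) = a, NF(t₂) = s(s(p(a)))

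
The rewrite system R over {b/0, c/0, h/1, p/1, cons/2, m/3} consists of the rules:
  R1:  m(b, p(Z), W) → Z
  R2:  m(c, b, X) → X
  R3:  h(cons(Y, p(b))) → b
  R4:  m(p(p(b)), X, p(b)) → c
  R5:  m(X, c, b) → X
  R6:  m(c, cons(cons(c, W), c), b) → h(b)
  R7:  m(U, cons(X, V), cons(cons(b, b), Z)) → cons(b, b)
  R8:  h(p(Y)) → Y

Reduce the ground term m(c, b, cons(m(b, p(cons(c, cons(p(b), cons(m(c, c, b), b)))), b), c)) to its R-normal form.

cons(cons(c, cons(p(b), cons(c, b))), c)

1. m(c, b, cons(m(b, p(cons(c, cons(p(b), cons(m(c, c, b), b)))), b), c))  →  cons(m(b, p(cons(c, cons(p(b), cons(m(c, c, b), b)))), b), c)   [R2 at ε]
2. cons(m(b, p(cons(c, cons(p(b), cons(m(c, c, b), b)))), b), c)  →  cons(cons(c, cons(p(b), cons(m(c, c, b), b))), c)   [R1 at 1]
3. cons(cons(c, cons(p(b), cons(m(c, c, b), b))), c)  →  cons(cons(c, cons(p(b), cons(c, b))), c)   [R5 at 1.2.2.1]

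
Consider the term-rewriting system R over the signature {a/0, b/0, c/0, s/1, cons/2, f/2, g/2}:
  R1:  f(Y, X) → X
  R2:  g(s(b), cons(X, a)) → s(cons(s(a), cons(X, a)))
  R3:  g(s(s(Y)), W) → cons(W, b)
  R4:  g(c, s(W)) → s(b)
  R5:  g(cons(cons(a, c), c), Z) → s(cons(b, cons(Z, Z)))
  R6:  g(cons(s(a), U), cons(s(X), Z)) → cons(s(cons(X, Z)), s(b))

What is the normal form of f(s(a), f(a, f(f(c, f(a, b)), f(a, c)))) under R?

c

1. f(s(a), f(a, f(f(c, f(a, b)), f(a, c))))  →  f(a, f(f(c, f(a, b)), f(a, c)))   [R1 at ε]
2. f(a, f(f(c, f(a, b)), f(a, c)))  →  f(f(c, f(a, b)), f(a, c))   [R1 at ε]
3. f(f(c, f(a, b)), f(a, c))  →  f(a, c)   [R1 at ε]
4. f(a, c)  →  c   [R1 at ε]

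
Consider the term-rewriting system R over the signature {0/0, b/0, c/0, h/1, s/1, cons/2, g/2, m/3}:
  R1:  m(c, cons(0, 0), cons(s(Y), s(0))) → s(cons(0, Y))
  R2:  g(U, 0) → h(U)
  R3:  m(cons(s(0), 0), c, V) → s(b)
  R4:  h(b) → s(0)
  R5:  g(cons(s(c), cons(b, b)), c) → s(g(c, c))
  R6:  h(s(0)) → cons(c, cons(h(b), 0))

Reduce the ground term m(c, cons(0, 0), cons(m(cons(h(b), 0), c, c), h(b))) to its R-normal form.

s(cons(0, b))

1. m(c, cons(0, 0), cons(m(cons(h(b), 0), c, c), h(b)))  →  m(c, cons(0, 0), cons(m(cons(s(0), 0), c, c), h(b)))   [R4 at 3.1.1.1]
2. m(c, cons(0, 0), cons(m(cons(s(0), 0), c, c), h(b)))  →  m(c, cons(0, 0), cons(s(b), h(b)))   [R3 at 3.1]
3. m(c, cons(0, 0), cons(s(b), h(b)))  →  m(c, cons(0, 0), cons(s(b), s(0)))   [R4 at 3.2]
4. m(c, cons(0, 0), cons(s(b), s(0)))  →  s(cons(0, b))   [R1 at ε]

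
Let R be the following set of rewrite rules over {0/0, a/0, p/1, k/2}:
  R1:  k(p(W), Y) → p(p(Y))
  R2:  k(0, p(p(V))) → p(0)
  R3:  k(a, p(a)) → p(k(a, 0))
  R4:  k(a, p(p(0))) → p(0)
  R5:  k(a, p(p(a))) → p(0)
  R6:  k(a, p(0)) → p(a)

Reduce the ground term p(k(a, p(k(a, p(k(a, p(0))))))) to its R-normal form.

1. p(k(a, p(k(a, p(k(a, p(0)))))))  →  p(k(a, p(k(a, p(p(a))))))   [R6 at 1.2.1.2.1]
2. p(k(a, p(k(a, p(p(a))))))  →  p(k(a, p(p(0))))   [R5 at 1.2.1]
3. p(k(a, p(p(0))))  →  p(p(0))   [R4 at 1]

p(p(0))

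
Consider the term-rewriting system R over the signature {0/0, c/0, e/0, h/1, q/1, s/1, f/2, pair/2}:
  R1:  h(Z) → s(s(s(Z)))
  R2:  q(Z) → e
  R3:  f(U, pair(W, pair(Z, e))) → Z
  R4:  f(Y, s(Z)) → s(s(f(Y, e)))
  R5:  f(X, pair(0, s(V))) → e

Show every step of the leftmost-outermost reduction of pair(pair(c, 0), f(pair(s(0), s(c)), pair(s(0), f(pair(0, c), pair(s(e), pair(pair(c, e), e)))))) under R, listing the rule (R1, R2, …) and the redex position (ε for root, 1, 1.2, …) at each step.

1. pair(pair(c, 0), f(pair(s(0), s(c)), pair(s(0), f(pair(0, c), pair(s(e), pair(pair(c, e), e))))))  →  pair(pair(c, 0), f(pair(s(0), s(c)), pair(s(0), pair(c, e))))   [R3 at 2.2.2]
2. pair(pair(c, 0), f(pair(s(0), s(c)), pair(s(0), pair(c, e))))  →  pair(pair(c, 0), c)   [R3 at 2]

pair(pair(c, 0), c)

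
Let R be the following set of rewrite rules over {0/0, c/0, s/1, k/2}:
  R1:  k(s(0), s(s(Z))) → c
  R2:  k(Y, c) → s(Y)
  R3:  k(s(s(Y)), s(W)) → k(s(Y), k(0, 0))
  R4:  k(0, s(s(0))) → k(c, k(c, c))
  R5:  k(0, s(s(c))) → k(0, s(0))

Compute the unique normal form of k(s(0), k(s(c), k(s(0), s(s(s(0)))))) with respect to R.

c

1. k(s(0), k(s(c), k(s(0), s(s(s(0))))))  →  k(s(0), k(s(c), c))   [R1 at 2.2]
2. k(s(0), k(s(c), c))  →  k(s(0), s(s(c)))   [R2 at 2]
3. k(s(0), s(s(c)))  →  c   [R1 at ε]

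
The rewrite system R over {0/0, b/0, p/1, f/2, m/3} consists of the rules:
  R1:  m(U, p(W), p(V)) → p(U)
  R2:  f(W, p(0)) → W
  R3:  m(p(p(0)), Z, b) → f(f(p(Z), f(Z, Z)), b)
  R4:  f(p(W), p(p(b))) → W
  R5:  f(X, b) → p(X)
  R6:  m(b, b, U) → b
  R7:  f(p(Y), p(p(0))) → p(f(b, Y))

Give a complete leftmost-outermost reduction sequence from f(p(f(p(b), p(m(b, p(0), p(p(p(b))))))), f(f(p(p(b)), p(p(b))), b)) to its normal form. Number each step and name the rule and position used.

b

1. f(p(f(p(b), p(m(b, p(0), p(p(p(b))))))), f(f(p(p(b)), p(p(b))), b))  →  f(p(f(p(b), p(p(b)))), f(f(p(p(b)), p(p(b))), b))   [R1 at 1.1.2.1]
2. f(p(f(p(b), p(p(b)))), f(f(p(p(b)), p(p(b))), b))  →  f(p(b), f(f(p(p(b)), p(p(b))), b))   [R4 at 1.1]
3. f(p(b), f(f(p(p(b)), p(p(b))), b))  →  f(p(b), p(f(p(p(b)), p(p(b)))))   [R5 at 2]
4. f(p(b), p(f(p(p(b)), p(p(b)))))  →  f(p(b), p(p(b)))   [R4 at 2.1]
5. f(p(b), p(p(b)))  →  b   [R4 at ε]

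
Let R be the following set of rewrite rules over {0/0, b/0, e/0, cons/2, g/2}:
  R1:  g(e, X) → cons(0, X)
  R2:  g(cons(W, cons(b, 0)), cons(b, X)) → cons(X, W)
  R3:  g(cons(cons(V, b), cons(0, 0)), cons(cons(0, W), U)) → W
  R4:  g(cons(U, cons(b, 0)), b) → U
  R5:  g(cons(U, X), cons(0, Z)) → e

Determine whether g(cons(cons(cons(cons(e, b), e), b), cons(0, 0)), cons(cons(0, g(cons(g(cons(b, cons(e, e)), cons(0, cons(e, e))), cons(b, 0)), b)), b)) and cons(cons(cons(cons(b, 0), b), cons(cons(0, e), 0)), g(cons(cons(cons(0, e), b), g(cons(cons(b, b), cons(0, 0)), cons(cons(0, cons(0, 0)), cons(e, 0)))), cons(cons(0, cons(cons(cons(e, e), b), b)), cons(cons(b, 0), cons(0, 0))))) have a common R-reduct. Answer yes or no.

Reduce t₁ = g(cons(cons(cons(cons(e, b), e), b), cons(0, 0)), cons(cons(0, g(cons(g(cons(b, cons(e, e)), cons(0, cons(e, e))), cons(b, 0)), b)), b)):
1. g(cons(cons(cons(cons(e, b), e), b), cons(0, 0)), cons(cons(0, g(cons(g(cons(b, cons(e, e)), cons(0, cons(e, e))), cons(b, 0)), b)), b))  →  g(cons(g(cons(b, cons(e, e)), cons(0, cons(e, e))), cons(b, 0)), b)   [R3 at ε]
2. g(cons(g(cons(b, cons(e, e)), cons(0, cons(e, e))), cons(b, 0)), b)  →  g(cons(b, cons(e, e)), cons(0, cons(e, e)))   [R4 at ε]
3. g(cons(b, cons(e, e)), cons(0, cons(e, e)))  →  e   [R5 at ε]

Reduce t₂ = cons(cons(cons(cons(b, 0), b), cons(cons(0, e), 0)), g(cons(cons(cons(0, e), b), g(cons(cons(b, b), cons(0, 0)), cons(cons(0, cons(0, 0)), cons(e, 0)))), cons(cons(0, cons(cons(cons(e, e), b), b)), cons(cons(b, 0), cons(0, 0))))):
1. cons(cons(cons(cons(b, 0), b), cons(cons(0, e), 0)), g(cons(cons(cons(0, e), b), g(cons(cons(b, b), cons(0, 0)), cons(cons(0, cons(0, 0)), cons(e, 0)))), cons(cons(0, cons(cons(cons(e, e), b), b)), cons(cons(b, 0), cons(0, 0)))))  →  cons(cons(cons(cons(b, 0), b), cons(cons(0, e), 0)), g(cons(cons(cons(0, e), b), cons(0, 0)), cons(cons(0, cons(cons(cons(e, e), b), b)), cons(cons(b, 0), cons(0, 0)))))   [R3 at 2.1.2]
2. cons(cons(cons(cons(b, 0), b), cons(cons(0, e), 0)), g(cons(cons(cons(0, e), b), cons(0, 0)), cons(cons(0, cons(cons(cons(e, e), b), b)), cons(cons(b, 0), cons(0, 0)))))  →  cons(cons(cons(cons(b, 0), b), cons(cons(0, e), 0)), cons(cons(cons(e, e), b), b))   [R3 at 2]

no — NF(t₁) = e, NF(t₂) = cons(cons(cons(cons(b, 0), b), cons(cons(0, e), 0)), cons(cons(cons(e, e), b), b))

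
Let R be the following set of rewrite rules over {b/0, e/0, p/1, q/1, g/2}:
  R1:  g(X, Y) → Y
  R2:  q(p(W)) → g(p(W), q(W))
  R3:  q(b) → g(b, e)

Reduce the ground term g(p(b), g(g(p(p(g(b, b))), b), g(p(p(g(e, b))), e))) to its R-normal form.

e

1. g(p(b), g(g(p(p(g(b, b))), b), g(p(p(g(e, b))), e)))  →  g(g(p(p(g(b, b))), b), g(p(p(g(e, b))), e))   [R1 at ε]
2. g(g(p(p(g(b, b))), b), g(p(p(g(e, b))), e))  →  g(p(p(g(e, b))), e)   [R1 at ε]
3. g(p(p(g(e, b))), e)  →  e   [R1 at ε]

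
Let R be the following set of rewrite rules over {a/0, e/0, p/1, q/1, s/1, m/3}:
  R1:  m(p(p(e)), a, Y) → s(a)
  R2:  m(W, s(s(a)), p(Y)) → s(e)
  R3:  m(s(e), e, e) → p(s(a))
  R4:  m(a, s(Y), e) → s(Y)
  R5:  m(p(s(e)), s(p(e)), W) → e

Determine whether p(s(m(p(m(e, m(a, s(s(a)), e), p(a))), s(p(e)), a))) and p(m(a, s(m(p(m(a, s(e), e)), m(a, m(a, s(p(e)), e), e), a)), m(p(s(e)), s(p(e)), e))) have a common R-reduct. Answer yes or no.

yes — NF(t₁) = p(s(e)), NF(t₂) = p(s(e))

Reduce t₁ = p(s(m(p(m(e, m(a, s(s(a)), e), p(a))), s(p(e)), a))):
1. p(s(m(p(m(e, m(a, s(s(a)), e), p(a))), s(p(e)), a)))  →  p(s(m(p(m(e, s(s(a)), p(a))), s(p(e)), a)))   [R4 at 1.1.1.1.2]
2. p(s(m(p(m(e, s(s(a)), p(a))), s(p(e)), a)))  →  p(s(m(p(s(e)), s(p(e)), a)))   [R2 at 1.1.1.1]
3. p(s(m(p(s(e)), s(p(e)), a)))  →  p(s(e))   [R5 at 1.1]

Reduce t₂ = p(m(a, s(m(p(m(a, s(e), e)), m(a, m(a, s(p(e)), e), e), a)), m(p(s(e)), s(p(e)), e))):
1. p(m(a, s(m(p(m(a, s(e), e)), m(a, m(a, s(p(e)), e), e), a)), m(p(s(e)), s(p(e)), e)))  →  p(m(a, s(m(p(s(e)), m(a, m(a, s(p(e)), e), e), a)), m(p(s(e)), s(p(e)), e)))   [R4 at 1.2.1.1.1]
2. p(m(a, s(m(p(s(e)), m(a, m(a, s(p(e)), e), e), a)), m(p(s(e)), s(p(e)), e)))  →  p(m(a, s(m(p(s(e)), m(a, s(p(e)), e), a)), m(p(s(e)), s(p(e)), e)))   [R4 at 1.2.1.2.2]
3. p(m(a, s(m(p(s(e)), m(a, s(p(e)), e), a)), m(p(s(e)), s(p(e)), e)))  →  p(m(a, s(m(p(s(e)), s(p(e)), a)), m(p(s(e)), s(p(e)), e)))   [R4 at 1.2.1.2]
4. p(m(a, s(m(p(s(e)), s(p(e)), a)), m(p(s(e)), s(p(e)), e)))  →  p(m(a, s(e), m(p(s(e)), s(p(e)), e)))   [R5 at 1.2.1]
5. p(m(a, s(e), m(p(s(e)), s(p(e)), e)))  →  p(m(a, s(e), e))   [R5 at 1.3]
6. p(m(a, s(e), e))  →  p(s(e))   [R4 at 1]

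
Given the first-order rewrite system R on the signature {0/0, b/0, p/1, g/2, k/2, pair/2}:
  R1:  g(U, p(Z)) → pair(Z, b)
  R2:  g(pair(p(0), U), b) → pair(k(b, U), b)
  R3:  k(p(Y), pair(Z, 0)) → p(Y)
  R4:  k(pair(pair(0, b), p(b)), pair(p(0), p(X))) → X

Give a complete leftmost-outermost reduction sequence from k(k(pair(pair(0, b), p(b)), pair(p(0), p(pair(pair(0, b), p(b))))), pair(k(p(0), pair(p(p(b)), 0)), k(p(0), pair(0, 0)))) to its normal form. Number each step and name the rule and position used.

1. k(k(pair(pair(0, b), p(b)), pair(p(0), p(pair(pair(0, b), p(b))))), pair(k(p(0), pair(p(p(b)), 0)), k(p(0), pair(0, 0))))  →  k(pair(pair(0, b), p(b)), pair(k(p(0), pair(p(p(b)), 0)), k(p(0), pair(0, 0))))   [R4 at 1]
2. k(pair(pair(0, b), p(b)), pair(k(p(0), pair(p(p(b)), 0)), k(p(0), pair(0, 0))))  →  k(pair(pair(0, b), p(b)), pair(p(0), k(p(0), pair(0, 0))))   [R3 at 2.1]
3. k(pair(pair(0, b), p(b)), pair(p(0), k(p(0), pair(0, 0))))  →  k(pair(pair(0, b), p(b)), pair(p(0), p(0)))   [R3 at 2.2]
4. k(pair(pair(0, b), p(b)), pair(p(0), p(0)))  →  0   [R4 at ε]

0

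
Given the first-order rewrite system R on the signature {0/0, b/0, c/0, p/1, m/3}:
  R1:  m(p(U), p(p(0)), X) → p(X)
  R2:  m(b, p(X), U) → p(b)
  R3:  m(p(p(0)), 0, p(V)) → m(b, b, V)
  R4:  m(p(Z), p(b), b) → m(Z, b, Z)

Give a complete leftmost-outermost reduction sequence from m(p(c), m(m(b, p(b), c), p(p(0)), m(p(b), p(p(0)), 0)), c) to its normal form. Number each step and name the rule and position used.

1. m(p(c), m(m(b, p(b), c), p(p(0)), m(p(b), p(p(0)), 0)), c)  →  m(p(c), m(p(b), p(p(0)), m(p(b), p(p(0)), 0)), c)   [R2 at 2.1]
2. m(p(c), m(p(b), p(p(0)), m(p(b), p(p(0)), 0)), c)  →  m(p(c), p(m(p(b), p(p(0)), 0)), c)   [R1 at 2]
3. m(p(c), p(m(p(b), p(p(0)), 0)), c)  →  m(p(c), p(p(0)), c)   [R1 at 2.1]
4. m(p(c), p(p(0)), c)  →  p(c)   [R1 at ε]

p(c)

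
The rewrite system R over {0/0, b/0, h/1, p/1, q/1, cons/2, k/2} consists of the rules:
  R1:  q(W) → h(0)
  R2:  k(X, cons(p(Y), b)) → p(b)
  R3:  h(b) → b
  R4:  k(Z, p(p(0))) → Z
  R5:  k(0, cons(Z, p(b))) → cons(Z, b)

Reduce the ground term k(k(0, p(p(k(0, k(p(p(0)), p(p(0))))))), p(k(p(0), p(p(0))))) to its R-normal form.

1. k(k(0, p(p(k(0, k(p(p(0)), p(p(0))))))), p(k(p(0), p(p(0)))))  →  k(k(0, p(p(k(0, p(p(0)))))), p(k(p(0), p(p(0)))))   [R4 at 1.2.1.1.2]
2. k(k(0, p(p(k(0, p(p(0)))))), p(k(p(0), p(p(0)))))  →  k(k(0, p(p(0))), p(k(p(0), p(p(0)))))   [R4 at 1.2.1.1]
3. k(k(0, p(p(0))), p(k(p(0), p(p(0)))))  →  k(0, p(k(p(0), p(p(0)))))   [R4 at 1]
4. k(0, p(k(p(0), p(p(0)))))  →  k(0, p(p(0)))   [R4 at 2.1]
5. k(0, p(p(0)))  →  0   [R4 at ε]

0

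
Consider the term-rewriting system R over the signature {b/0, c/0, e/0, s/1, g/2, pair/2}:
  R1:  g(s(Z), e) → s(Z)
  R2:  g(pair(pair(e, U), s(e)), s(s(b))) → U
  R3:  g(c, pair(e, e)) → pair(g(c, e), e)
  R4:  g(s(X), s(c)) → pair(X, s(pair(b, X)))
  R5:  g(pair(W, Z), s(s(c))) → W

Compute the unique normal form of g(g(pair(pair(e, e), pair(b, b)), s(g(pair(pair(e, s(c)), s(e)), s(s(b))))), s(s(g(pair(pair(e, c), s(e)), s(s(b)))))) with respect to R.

1. g(g(pair(pair(e, e), pair(b, b)), s(g(pair(pair(e, s(c)), s(e)), s(s(b))))), s(s(g(pair(pair(e, c), s(e)), s(s(b))))))  →  g(g(pair(pair(e, e), pair(b, b)), s(s(c))), s(s(g(pair(pair(e, c), s(e)), s(s(b))))))   [R2 at 1.2.1]
2. g(g(pair(pair(e, e), pair(b, b)), s(s(c))), s(s(g(pair(pair(e, c), s(e)), s(s(b))))))  →  g(pair(e, e), s(s(g(pair(pair(e, c), s(e)), s(s(b))))))   [R5 at 1]
3. g(pair(e, e), s(s(g(pair(pair(e, c), s(e)), s(s(b))))))  →  g(pair(e, e), s(s(c)))   [R2 at 2.1.1]
4. g(pair(e, e), s(s(c)))  →  e   [R5 at ε]

e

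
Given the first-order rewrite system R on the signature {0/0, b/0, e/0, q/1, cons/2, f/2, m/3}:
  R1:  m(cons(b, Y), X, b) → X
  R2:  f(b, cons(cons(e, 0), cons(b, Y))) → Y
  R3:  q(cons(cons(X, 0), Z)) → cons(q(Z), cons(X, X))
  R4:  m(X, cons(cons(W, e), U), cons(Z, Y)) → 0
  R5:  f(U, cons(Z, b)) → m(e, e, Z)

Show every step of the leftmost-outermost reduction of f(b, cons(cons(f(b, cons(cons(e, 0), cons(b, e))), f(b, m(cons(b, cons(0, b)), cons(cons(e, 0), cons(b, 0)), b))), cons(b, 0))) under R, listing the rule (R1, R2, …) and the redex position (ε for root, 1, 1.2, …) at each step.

1. f(b, cons(cons(f(b, cons(cons(e, 0), cons(b, e))), f(b, m(cons(b, cons(0, b)), cons(cons(e, 0), cons(b, 0)), b))), cons(b, 0)))  →  f(b, cons(cons(e, f(b, m(cons(b, cons(0, b)), cons(cons(e, 0), cons(b, 0)), b))), cons(b, 0)))   [R2 at 2.1.1]
2. f(b, cons(cons(e, f(b, m(cons(b, cons(0, b)), cons(cons(e, 0), cons(b, 0)), b))), cons(b, 0)))  →  f(b, cons(cons(e, f(b, cons(cons(e, 0), cons(b, 0)))), cons(b, 0)))   [R1 at 2.1.2.2]
3. f(b, cons(cons(e, f(b, cons(cons(e, 0), cons(b, 0)))), cons(b, 0)))  →  f(b, cons(cons(e, 0), cons(b, 0)))   [R2 at 2.1.2]
4. f(b, cons(cons(e, 0), cons(b, 0)))  →  0   [R2 at ε]

0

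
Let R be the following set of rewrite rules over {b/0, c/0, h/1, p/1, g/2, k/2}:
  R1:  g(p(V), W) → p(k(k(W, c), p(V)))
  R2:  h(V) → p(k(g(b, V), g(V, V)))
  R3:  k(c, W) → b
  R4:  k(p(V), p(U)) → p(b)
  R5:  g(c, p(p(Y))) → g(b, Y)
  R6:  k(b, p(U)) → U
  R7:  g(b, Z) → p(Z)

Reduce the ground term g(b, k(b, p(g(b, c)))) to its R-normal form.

1. g(b, k(b, p(g(b, c))))  →  p(k(b, p(g(b, c))))   [R7 at ε]
2. p(k(b, p(g(b, c))))  →  p(g(b, c))   [R6 at 1]
3. p(g(b, c))  →  p(p(c))   [R7 at 1]

p(p(c))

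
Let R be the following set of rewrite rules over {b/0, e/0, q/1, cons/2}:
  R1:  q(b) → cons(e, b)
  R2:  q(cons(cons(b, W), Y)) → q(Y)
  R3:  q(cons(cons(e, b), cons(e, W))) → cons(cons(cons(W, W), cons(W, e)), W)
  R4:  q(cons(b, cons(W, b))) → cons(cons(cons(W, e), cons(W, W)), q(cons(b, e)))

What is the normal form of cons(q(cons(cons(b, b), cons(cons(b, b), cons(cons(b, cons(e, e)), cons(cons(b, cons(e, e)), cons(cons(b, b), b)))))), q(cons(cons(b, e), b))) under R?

cons(cons(e, b), cons(e, b))

1. cons(q(cons(cons(b, b), cons(cons(b, b), cons(cons(b, cons(e, e)), cons(cons(b, cons(e, e)), cons(cons(b, b), b)))))), q(cons(cons(b, e), b)))  →  cons(q(cons(cons(b, b), cons(cons(b, cons(e, e)), cons(cons(b, cons(e, e)), cons(cons(b, b), b))))), q(cons(cons(b, e), b)))   [R2 at 1]
2. cons(q(cons(cons(b, b), cons(cons(b, cons(e, e)), cons(cons(b, cons(e, e)), cons(cons(b, b), b))))), q(cons(cons(b, e), b)))  →  cons(q(cons(cons(b, cons(e, e)), cons(cons(b, cons(e, e)), cons(cons(b, b), b)))), q(cons(cons(b, e), b)))   [R2 at 1]
3. cons(q(cons(cons(b, cons(e, e)), cons(cons(b, cons(e, e)), cons(cons(b, b), b)))), q(cons(cons(b, e), b)))  →  cons(q(cons(cons(b, cons(e, e)), cons(cons(b, b), b))), q(cons(cons(b, e), b)))   [R2 at 1]
4. cons(q(cons(cons(b, cons(e, e)), cons(cons(b, b), b))), q(cons(cons(b, e), b)))  →  cons(q(cons(cons(b, b), b)), q(cons(cons(b, e), b)))   [R2 at 1]
5. cons(q(cons(cons(b, b), b)), q(cons(cons(b, e), b)))  →  cons(q(b), q(cons(cons(b, e), b)))   [R2 at 1]
6. cons(q(b), q(cons(cons(b, e), b)))  →  cons(cons(e, b), q(cons(cons(b, e), b)))   [R1 at 1]
7. cons(cons(e, b), q(cons(cons(b, e), b)))  →  cons(cons(e, b), q(b))   [R2 at 2]
8. cons(cons(e, b), q(b))  →  cons(cons(e, b), cons(e, b))   [R1 at 2]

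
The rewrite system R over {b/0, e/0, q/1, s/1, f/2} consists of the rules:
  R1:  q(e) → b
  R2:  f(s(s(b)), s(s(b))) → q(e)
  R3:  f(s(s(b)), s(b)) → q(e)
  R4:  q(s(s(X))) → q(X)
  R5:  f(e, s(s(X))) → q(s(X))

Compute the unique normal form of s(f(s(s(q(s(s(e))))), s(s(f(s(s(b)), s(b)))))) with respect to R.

1. s(f(s(s(q(s(s(e))))), s(s(f(s(s(b)), s(b))))))  →  s(f(s(s(q(e))), s(s(f(s(s(b)), s(b))))))   [R4 at 1.1.1.1]
2. s(f(s(s(q(e))), s(s(f(s(s(b)), s(b))))))  →  s(f(s(s(b)), s(s(f(s(s(b)), s(b))))))   [R1 at 1.1.1.1]
3. s(f(s(s(b)), s(s(f(s(s(b)), s(b))))))  →  s(f(s(s(b)), s(s(q(e)))))   [R3 at 1.2.1.1]
4. s(f(s(s(b)), s(s(q(e)))))  →  s(f(s(s(b)), s(s(b))))   [R1 at 1.2.1.1]
5. s(f(s(s(b)), s(s(b))))  →  s(q(e))   [R2 at 1]
6. s(q(e))  →  s(b)   [R1 at 1]

s(b)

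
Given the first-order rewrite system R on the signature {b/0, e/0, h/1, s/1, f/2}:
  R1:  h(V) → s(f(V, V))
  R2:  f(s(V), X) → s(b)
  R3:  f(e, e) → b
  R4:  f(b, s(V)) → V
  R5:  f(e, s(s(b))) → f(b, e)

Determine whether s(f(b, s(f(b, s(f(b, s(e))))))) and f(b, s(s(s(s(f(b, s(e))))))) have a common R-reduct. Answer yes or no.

no — NF(t₁) = s(e), NF(t₂) = s(s(s(e)))

Reduce t₁ = s(f(b, s(f(b, s(f(b, s(e))))))):
1. s(f(b, s(f(b, s(f(b, s(e)))))))  →  s(f(b, s(f(b, s(e)))))   [R4 at 1]
2. s(f(b, s(f(b, s(e)))))  →  s(f(b, s(e)))   [R4 at 1]
3. s(f(b, s(e)))  →  s(e)   [R4 at 1]

Reduce t₂ = f(b, s(s(s(s(f(b, s(e))))))):
1. f(b, s(s(s(s(f(b, s(e)))))))  →  s(s(s(f(b, s(e)))))   [R4 at ε]
2. s(s(s(f(b, s(e)))))  →  s(s(s(e)))   [R4 at 1.1.1]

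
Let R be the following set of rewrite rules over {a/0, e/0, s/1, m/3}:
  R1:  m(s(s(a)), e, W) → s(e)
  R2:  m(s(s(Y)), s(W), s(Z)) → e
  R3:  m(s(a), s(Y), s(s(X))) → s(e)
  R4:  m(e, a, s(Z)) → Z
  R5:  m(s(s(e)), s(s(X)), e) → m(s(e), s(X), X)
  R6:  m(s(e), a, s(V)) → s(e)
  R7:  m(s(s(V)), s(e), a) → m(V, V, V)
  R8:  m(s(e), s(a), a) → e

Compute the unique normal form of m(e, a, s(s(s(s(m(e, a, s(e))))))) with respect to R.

1. m(e, a, s(s(s(s(m(e, a, s(e)))))))  →  s(s(s(m(e, a, s(e)))))   [R4 at ε]
2. s(s(s(m(e, a, s(e)))))  →  s(s(s(e)))   [R4 at 1.1.1]

s(s(s(e)))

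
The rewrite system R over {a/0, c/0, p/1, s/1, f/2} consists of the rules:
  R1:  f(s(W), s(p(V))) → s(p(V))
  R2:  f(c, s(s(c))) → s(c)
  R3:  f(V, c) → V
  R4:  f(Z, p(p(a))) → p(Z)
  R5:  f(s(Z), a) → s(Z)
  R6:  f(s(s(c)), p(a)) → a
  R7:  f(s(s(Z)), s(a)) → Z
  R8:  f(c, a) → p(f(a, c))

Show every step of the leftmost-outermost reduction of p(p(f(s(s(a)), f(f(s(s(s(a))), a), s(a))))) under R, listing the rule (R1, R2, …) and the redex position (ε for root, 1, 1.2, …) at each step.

1. p(p(f(s(s(a)), f(f(s(s(s(a))), a), s(a)))))  →  p(p(f(s(s(a)), f(s(s(s(a))), s(a)))))   [R5 at 1.1.2.1]
2. p(p(f(s(s(a)), f(s(s(s(a))), s(a)))))  →  p(p(f(s(s(a)), s(a))))   [R7 at 1.1.2]
3. p(p(f(s(s(a)), s(a))))  →  p(p(a))   [R7 at 1.1]

p(p(a))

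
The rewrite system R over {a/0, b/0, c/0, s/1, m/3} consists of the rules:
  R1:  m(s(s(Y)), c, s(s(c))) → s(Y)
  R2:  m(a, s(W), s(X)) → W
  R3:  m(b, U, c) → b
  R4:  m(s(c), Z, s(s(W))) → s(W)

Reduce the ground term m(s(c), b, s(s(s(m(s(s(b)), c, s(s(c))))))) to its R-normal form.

1. m(s(c), b, s(s(s(m(s(s(b)), c, s(s(c)))))))  →  s(s(m(s(s(b)), c, s(s(c)))))   [R4 at ε]
2. s(s(m(s(s(b)), c, s(s(c)))))  →  s(s(s(b)))   [R1 at 1.1]

s(s(s(b)))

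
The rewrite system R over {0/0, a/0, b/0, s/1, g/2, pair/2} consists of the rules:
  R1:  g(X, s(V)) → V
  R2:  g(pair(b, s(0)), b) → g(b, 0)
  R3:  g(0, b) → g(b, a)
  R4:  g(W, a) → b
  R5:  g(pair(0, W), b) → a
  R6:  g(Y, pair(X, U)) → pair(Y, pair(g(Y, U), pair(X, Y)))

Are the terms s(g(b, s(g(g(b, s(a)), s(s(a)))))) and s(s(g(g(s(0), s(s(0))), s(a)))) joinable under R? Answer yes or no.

yes — NF(t₁) = s(s(a)), NF(t₂) = s(s(a))

Reduce t₁ = s(g(b, s(g(g(b, s(a)), s(s(a)))))):
1. s(g(b, s(g(g(b, s(a)), s(s(a))))))  →  s(g(g(b, s(a)), s(s(a))))   [R1 at 1]
2. s(g(g(b, s(a)), s(s(a))))  →  s(s(a))   [R1 at 1]

Reduce t₂ = s(s(g(g(s(0), s(s(0))), s(a)))):
1. s(s(g(g(s(0), s(s(0))), s(a))))  →  s(s(a))   [R1 at 1.1]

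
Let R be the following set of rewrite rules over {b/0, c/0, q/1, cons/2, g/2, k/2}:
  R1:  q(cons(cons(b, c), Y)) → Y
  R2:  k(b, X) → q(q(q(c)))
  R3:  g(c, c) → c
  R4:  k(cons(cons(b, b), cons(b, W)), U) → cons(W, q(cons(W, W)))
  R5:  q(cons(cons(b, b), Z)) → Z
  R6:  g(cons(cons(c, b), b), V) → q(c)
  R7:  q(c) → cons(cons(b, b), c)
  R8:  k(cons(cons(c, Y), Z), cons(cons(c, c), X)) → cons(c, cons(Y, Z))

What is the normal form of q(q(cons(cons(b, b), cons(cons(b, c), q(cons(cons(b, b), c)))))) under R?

1. q(q(cons(cons(b, b), cons(cons(b, c), q(cons(cons(b, b), c))))))  →  q(cons(cons(b, c), q(cons(cons(b, b), c))))   [R5 at 1]
2. q(cons(cons(b, c), q(cons(cons(b, b), c))))  →  q(cons(cons(b, b), c))   [R1 at ε]
3. q(cons(cons(b, b), c))  →  c   [R5 at ε]

c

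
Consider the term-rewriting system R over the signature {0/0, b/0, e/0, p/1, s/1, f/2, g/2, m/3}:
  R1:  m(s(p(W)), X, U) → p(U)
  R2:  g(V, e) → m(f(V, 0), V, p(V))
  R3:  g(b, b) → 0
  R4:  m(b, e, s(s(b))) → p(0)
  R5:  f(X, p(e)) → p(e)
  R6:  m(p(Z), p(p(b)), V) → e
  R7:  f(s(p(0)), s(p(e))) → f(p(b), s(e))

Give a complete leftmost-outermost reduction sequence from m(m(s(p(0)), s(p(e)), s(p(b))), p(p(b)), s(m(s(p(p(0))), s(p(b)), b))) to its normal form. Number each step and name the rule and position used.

e

1. m(m(s(p(0)), s(p(e)), s(p(b))), p(p(b)), s(m(s(p(p(0))), s(p(b)), b)))  →  m(p(s(p(b))), p(p(b)), s(m(s(p(p(0))), s(p(b)), b)))   [R1 at 1]
2. m(p(s(p(b))), p(p(b)), s(m(s(p(p(0))), s(p(b)), b)))  →  e   [R6 at ε]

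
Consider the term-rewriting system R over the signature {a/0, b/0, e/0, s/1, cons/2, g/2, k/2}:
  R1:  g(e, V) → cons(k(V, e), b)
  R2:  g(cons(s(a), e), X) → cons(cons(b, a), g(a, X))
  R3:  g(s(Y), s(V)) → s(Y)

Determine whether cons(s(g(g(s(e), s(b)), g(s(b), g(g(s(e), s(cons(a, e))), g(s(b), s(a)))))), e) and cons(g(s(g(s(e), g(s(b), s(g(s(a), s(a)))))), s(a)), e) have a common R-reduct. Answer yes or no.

yes — NF(t₁) = cons(s(s(e)), e), NF(t₂) = cons(s(s(e)), e)

Reduce t₁ = cons(s(g(g(s(e), s(b)), g(s(b), g(g(s(e), s(cons(a, e))), g(s(b), s(a)))))), e):
1. cons(s(g(g(s(e), s(b)), g(s(b), g(g(s(e), s(cons(a, e))), g(s(b), s(a)))))), e)  →  cons(s(g(s(e), g(s(b), g(g(s(e), s(cons(a, e))), g(s(b), s(a)))))), e)   [R3 at 1.1.1]
2. cons(s(g(s(e), g(s(b), g(g(s(e), s(cons(a, e))), g(s(b), s(a)))))), e)  →  cons(s(g(s(e), g(s(b), g(s(e), g(s(b), s(a)))))), e)   [R3 at 1.1.2.2.1]
3. cons(s(g(s(e), g(s(b), g(s(e), g(s(b), s(a)))))), e)  →  cons(s(g(s(e), g(s(b), g(s(e), s(b))))), e)   [R3 at 1.1.2.2.2]
4. cons(s(g(s(e), g(s(b), g(s(e), s(b))))), e)  →  cons(s(g(s(e), g(s(b), s(e)))), e)   [R3 at 1.1.2.2]
5. cons(s(g(s(e), g(s(b), s(e)))), e)  →  cons(s(g(s(e), s(b))), e)   [R3 at 1.1.2]
6. cons(s(g(s(e), s(b))), e)  →  cons(s(s(e)), e)   [R3 at 1.1]

Reduce t₂ = cons(g(s(g(s(e), g(s(b), s(g(s(a), s(a)))))), s(a)), e):
1. cons(g(s(g(s(e), g(s(b), s(g(s(a), s(a)))))), s(a)), e)  →  cons(s(g(s(e), g(s(b), s(g(s(a), s(a)))))), e)   [R3 at 1]
2. cons(s(g(s(e), g(s(b), s(g(s(a), s(a)))))), e)  →  cons(s(g(s(e), s(b))), e)   [R3 at 1.1.2]
3. cons(s(g(s(e), s(b))), e)  →  cons(s(s(e)), e)   [R3 at 1.1]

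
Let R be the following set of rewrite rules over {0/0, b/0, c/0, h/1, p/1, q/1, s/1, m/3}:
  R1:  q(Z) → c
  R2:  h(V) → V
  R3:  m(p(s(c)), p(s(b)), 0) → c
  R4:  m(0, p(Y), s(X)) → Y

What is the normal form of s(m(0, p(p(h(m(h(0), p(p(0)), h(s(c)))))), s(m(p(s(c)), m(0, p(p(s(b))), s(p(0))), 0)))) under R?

1. s(m(0, p(p(h(m(h(0), p(p(0)), h(s(c)))))), s(m(p(s(c)), m(0, p(p(s(b))), s(p(0))), 0))))  →  s(p(h(m(h(0), p(p(0)), h(s(c))))))   [R4 at 1]
2. s(p(h(m(h(0), p(p(0)), h(s(c))))))  →  s(p(m(h(0), p(p(0)), h(s(c)))))   [R2 at 1.1]
3. s(p(m(h(0), p(p(0)), h(s(c)))))  →  s(p(m(0, p(p(0)), h(s(c)))))   [R2 at 1.1.1]
4. s(p(m(0, p(p(0)), h(s(c)))))  →  s(p(m(0, p(p(0)), s(c))))   [R2 at 1.1.3]
5. s(p(m(0, p(p(0)), s(c))))  →  s(p(p(0)))   [R4 at 1.1]

s(p(p(0)))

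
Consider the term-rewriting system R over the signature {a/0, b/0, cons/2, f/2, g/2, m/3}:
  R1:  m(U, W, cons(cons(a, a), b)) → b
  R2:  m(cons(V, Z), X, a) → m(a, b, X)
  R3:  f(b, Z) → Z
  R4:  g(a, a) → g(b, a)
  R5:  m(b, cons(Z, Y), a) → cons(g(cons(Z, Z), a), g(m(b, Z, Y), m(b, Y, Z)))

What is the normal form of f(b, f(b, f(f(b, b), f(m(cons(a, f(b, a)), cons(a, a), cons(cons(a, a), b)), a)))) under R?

1. f(b, f(b, f(f(b, b), f(m(cons(a, f(b, a)), cons(a, a), cons(cons(a, a), b)), a))))  →  f(b, f(f(b, b), f(m(cons(a, f(b, a)), cons(a, a), cons(cons(a, a), b)), a)))   [R3 at ε]
2. f(b, f(f(b, b), f(m(cons(a, f(b, a)), cons(a, a), cons(cons(a, a), b)), a)))  →  f(f(b, b), f(m(cons(a, f(b, a)), cons(a, a), cons(cons(a, a), b)), a))   [R3 at ε]
3. f(f(b, b), f(m(cons(a, f(b, a)), cons(a, a), cons(cons(a, a), b)), a))  →  f(b, f(m(cons(a, f(b, a)), cons(a, a), cons(cons(a, a), b)), a))   [R3 at 1]
4. f(b, f(m(cons(a, f(b, a)), cons(a, a), cons(cons(a, a), b)), a))  →  f(m(cons(a, f(b, a)), cons(a, a), cons(cons(a, a), b)), a)   [R3 at ε]
5. f(m(cons(a, f(b, a)), cons(a, a), cons(cons(a, a), b)), a)  →  f(b, a)   [R1 at 1]
6. f(b, a)  →  a   [R3 at ε]

a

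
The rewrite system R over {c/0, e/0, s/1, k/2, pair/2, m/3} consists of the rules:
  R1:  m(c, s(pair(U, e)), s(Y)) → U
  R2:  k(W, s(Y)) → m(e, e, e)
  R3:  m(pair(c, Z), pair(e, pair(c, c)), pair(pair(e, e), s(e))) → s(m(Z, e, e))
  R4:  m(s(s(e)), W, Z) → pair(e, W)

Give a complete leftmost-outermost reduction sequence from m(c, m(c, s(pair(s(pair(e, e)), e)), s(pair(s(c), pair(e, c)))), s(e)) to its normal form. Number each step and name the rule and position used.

1. m(c, m(c, s(pair(s(pair(e, e)), e)), s(pair(s(c), pair(e, c)))), s(e))  →  m(c, s(pair(e, e)), s(e))   [R1 at 2]
2. m(c, s(pair(e, e)), s(e))  →  e   [R1 at ε]

e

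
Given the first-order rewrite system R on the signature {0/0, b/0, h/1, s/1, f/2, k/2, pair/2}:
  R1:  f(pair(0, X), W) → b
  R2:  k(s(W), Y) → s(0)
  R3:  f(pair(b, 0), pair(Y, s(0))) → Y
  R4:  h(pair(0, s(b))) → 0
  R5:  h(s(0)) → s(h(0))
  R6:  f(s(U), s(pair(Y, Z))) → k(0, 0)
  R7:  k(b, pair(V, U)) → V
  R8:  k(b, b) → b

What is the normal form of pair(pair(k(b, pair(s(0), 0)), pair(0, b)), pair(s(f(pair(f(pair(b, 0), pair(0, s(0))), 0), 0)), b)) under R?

1. pair(pair(k(b, pair(s(0), 0)), pair(0, b)), pair(s(f(pair(f(pair(b, 0), pair(0, s(0))), 0), 0)), b))  →  pair(pair(s(0), pair(0, b)), pair(s(f(pair(f(pair(b, 0), pair(0, s(0))), 0), 0)), b))   [R7 at 1.1]
2. pair(pair(s(0), pair(0, b)), pair(s(f(pair(f(pair(b, 0), pair(0, s(0))), 0), 0)), b))  →  pair(pair(s(0), pair(0, b)), pair(s(f(pair(0, 0), 0)), b))   [R3 at 2.1.1.1.1]
3. pair(pair(s(0), pair(0, b)), pair(s(f(pair(0, 0), 0)), b))  →  pair(pair(s(0), pair(0, b)), pair(s(b), b))   [R1 at 2.1.1]

pair(pair(s(0), pair(0, b)), pair(s(b), b))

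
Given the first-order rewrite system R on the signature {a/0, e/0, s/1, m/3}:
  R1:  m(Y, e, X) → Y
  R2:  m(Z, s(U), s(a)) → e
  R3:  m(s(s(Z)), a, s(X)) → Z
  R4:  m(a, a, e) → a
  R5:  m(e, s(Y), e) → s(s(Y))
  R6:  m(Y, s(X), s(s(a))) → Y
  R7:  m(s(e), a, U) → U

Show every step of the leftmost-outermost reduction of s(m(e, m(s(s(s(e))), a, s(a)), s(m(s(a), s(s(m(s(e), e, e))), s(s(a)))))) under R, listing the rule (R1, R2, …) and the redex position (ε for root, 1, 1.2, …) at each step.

s(e)

1. s(m(e, m(s(s(s(e))), a, s(a)), s(m(s(a), s(s(m(s(e), e, e))), s(s(a))))))  →  s(m(e, s(e), s(m(s(a), s(s(m(s(e), e, e))), s(s(a))))))   [R3 at 1.2]
2. s(m(e, s(e), s(m(s(a), s(s(m(s(e), e, e))), s(s(a))))))  →  s(m(e, s(e), s(s(a))))   [R6 at 1.3.1]
3. s(m(e, s(e), s(s(a))))  →  s(e)   [R6 at 1]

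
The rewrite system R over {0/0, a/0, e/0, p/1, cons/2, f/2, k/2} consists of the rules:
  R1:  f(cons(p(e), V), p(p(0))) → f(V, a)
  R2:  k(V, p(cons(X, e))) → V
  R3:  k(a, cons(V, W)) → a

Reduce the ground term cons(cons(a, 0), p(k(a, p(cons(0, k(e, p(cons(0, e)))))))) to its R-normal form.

1. cons(cons(a, 0), p(k(a, p(cons(0, k(e, p(cons(0, e))))))))  →  cons(cons(a, 0), p(k(a, p(cons(0, e)))))   [R2 at 2.1.2.1.2]
2. cons(cons(a, 0), p(k(a, p(cons(0, e)))))  →  cons(cons(a, 0), p(a))   [R2 at 2.1]

cons(cons(a, 0), p(a))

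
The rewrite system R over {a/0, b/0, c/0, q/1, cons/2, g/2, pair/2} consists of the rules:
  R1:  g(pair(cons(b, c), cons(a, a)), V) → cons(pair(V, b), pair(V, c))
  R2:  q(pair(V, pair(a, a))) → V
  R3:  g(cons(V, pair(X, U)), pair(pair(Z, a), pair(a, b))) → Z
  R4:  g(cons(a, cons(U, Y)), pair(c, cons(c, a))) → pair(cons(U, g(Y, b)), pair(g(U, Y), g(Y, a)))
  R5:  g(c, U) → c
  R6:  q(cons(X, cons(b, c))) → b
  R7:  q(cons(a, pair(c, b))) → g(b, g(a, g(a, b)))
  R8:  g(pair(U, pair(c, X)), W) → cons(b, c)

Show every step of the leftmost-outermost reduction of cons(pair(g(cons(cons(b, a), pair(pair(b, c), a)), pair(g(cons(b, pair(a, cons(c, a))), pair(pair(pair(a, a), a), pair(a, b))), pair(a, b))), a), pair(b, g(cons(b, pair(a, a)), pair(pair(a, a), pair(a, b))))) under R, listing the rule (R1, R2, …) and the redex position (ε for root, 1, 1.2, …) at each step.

cons(pair(a, a), pair(b, a))

1. cons(pair(g(cons(cons(b, a), pair(pair(b, c), a)), pair(g(cons(b, pair(a, cons(c, a))), pair(pair(pair(a, a), a), pair(a, b))), pair(a, b))), a), pair(b, g(cons(b, pair(a, a)), pair(pair(a, a), pair(a, b)))))  →  cons(pair(g(cons(cons(b, a), pair(pair(b, c), a)), pair(pair(a, a), pair(a, b))), a), pair(b, g(cons(b, pair(a, a)), pair(pair(a, a), pair(a, b)))))   [R3 at 1.1.2.1]
2. cons(pair(g(cons(cons(b, a), pair(pair(b, c), a)), pair(pair(a, a), pair(a, b))), a), pair(b, g(cons(b, pair(a, a)), pair(pair(a, a), pair(a, b)))))  →  cons(pair(a, a), pair(b, g(cons(b, pair(a, a)), pair(pair(a, a), pair(a, b)))))   [R3 at 1.1]
3. cons(pair(a, a), pair(b, g(cons(b, pair(a, a)), pair(pair(a, a), pair(a, b)))))  →  cons(pair(a, a), pair(b, a))   [R3 at 2.2]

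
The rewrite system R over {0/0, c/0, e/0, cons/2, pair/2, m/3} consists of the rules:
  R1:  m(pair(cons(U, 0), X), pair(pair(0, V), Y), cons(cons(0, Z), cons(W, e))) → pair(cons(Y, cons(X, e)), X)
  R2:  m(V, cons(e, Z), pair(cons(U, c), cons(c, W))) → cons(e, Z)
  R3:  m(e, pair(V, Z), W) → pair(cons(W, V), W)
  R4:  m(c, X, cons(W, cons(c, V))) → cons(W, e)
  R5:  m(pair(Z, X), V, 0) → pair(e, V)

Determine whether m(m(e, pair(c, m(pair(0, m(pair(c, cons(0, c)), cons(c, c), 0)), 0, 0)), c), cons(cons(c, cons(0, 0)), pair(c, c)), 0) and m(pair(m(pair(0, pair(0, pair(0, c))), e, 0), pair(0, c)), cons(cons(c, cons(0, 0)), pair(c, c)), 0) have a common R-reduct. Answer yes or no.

Reduce t₁ = m(m(e, pair(c, m(pair(0, m(pair(c, cons(0, c)), cons(c, c), 0)), 0, 0)), c), cons(cons(c, cons(0, 0)), pair(c, c)), 0):
1. m(m(e, pair(c, m(pair(0, m(pair(c, cons(0, c)), cons(c, c), 0)), 0, 0)), c), cons(cons(c, cons(0, 0)), pair(c, c)), 0)  →  m(pair(cons(c, c), c), cons(cons(c, cons(0, 0)), pair(c, c)), 0)   [R3 at 1]
2. m(pair(cons(c, c), c), cons(cons(c, cons(0, 0)), pair(c, c)), 0)  →  pair(e, cons(cons(c, cons(0, 0)), pair(c, c)))   [R5 at ε]

Reduce t₂ = m(pair(m(pair(0, pair(0, pair(0, c))), e, 0), pair(0, c)), cons(cons(c, cons(0, 0)), pair(c, c)), 0):
1. m(pair(m(pair(0, pair(0, pair(0, c))), e, 0), pair(0, c)), cons(cons(c, cons(0, 0)), pair(c, c)), 0)  →  pair(e, cons(cons(c, cons(0, 0)), pair(c, c)))   [R5 at ε]

yes — NF(t₁) = pair(e, cons(cons(c, cons(0, 0)), pair(c, c))), NF(t₂) = pair(e, cons(cons(c, cons(0, 0)), pair(c, c)))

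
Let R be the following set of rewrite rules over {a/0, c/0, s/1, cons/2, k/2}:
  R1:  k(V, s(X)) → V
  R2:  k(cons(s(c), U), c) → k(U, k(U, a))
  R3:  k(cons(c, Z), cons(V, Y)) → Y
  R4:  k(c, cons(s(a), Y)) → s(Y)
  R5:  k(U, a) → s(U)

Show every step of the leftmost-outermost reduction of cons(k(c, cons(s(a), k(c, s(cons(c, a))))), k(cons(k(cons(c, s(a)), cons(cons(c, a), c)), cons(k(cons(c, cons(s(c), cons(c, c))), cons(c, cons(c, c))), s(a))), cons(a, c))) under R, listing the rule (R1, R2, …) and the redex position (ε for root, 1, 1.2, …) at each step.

1. cons(k(c, cons(s(a), k(c, s(cons(c, a))))), k(cons(k(cons(c, s(a)), cons(cons(c, a), c)), cons(k(cons(c, cons(s(c), cons(c, c))), cons(c, cons(c, c))), s(a))), cons(a, c)))  →  cons(s(k(c, s(cons(c, a)))), k(cons(k(cons(c, s(a)), cons(cons(c, a), c)), cons(k(cons(c, cons(s(c), cons(c, c))), cons(c, cons(c, c))), s(a))), cons(a, c)))   [R4 at 1]
2. cons(s(k(c, s(cons(c, a)))), k(cons(k(cons(c, s(a)), cons(cons(c, a), c)), cons(k(cons(c, cons(s(c), cons(c, c))), cons(c, cons(c, c))), s(a))), cons(a, c)))  →  cons(s(c), k(cons(k(cons(c, s(a)), cons(cons(c, a), c)), cons(k(cons(c, cons(s(c), cons(c, c))), cons(c, cons(c, c))), s(a))), cons(a, c)))   [R1 at 1.1]
3. cons(s(c), k(cons(k(cons(c, s(a)), cons(cons(c, a), c)), cons(k(cons(c, cons(s(c), cons(c, c))), cons(c, cons(c, c))), s(a))), cons(a, c)))  →  cons(s(c), k(cons(c, cons(k(cons(c, cons(s(c), cons(c, c))), cons(c, cons(c, c))), s(a))), cons(a, c)))   [R3 at 2.1.1]
4. cons(s(c), k(cons(c, cons(k(cons(c, cons(s(c), cons(c, c))), cons(c, cons(c, c))), s(a))), cons(a, c)))  →  cons(s(c), c)   [R3 at 2]

cons(s(c), c)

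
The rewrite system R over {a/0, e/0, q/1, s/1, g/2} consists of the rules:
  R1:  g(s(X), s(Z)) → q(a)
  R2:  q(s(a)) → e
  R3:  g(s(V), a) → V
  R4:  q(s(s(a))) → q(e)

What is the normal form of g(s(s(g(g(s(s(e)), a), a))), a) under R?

1. g(s(s(g(g(s(s(e)), a), a))), a)  →  s(g(g(s(s(e)), a), a))   [R3 at ε]
2. s(g(g(s(s(e)), a), a))  →  s(g(s(e), a))   [R3 at 1.1]
3. s(g(s(e), a))  →  s(e)   [R3 at 1]

s(e)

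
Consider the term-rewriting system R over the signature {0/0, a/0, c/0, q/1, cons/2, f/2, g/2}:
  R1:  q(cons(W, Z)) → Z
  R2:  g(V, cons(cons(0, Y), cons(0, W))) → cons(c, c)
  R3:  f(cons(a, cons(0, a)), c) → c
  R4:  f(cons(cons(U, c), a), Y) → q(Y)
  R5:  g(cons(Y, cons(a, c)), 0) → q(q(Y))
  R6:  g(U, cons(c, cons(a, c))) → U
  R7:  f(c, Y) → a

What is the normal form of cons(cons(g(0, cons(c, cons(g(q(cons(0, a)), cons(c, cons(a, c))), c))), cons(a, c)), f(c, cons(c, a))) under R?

cons(cons(0, cons(a, c)), a)

1. cons(cons(g(0, cons(c, cons(g(q(cons(0, a)), cons(c, cons(a, c))), c))), cons(a, c)), f(c, cons(c, a)))  →  cons(cons(g(0, cons(c, cons(q(cons(0, a)), c))), cons(a, c)), f(c, cons(c, a)))   [R6 at 1.1.2.2.1]
2. cons(cons(g(0, cons(c, cons(q(cons(0, a)), c))), cons(a, c)), f(c, cons(c, a)))  →  cons(cons(g(0, cons(c, cons(a, c))), cons(a, c)), f(c, cons(c, a)))   [R1 at 1.1.2.2.1]
3. cons(cons(g(0, cons(c, cons(a, c))), cons(a, c)), f(c, cons(c, a)))  →  cons(cons(0, cons(a, c)), f(c, cons(c, a)))   [R6 at 1.1]
4. cons(cons(0, cons(a, c)), f(c, cons(c, a)))  →  cons(cons(0, cons(a, c)), a)   [R7 at 2]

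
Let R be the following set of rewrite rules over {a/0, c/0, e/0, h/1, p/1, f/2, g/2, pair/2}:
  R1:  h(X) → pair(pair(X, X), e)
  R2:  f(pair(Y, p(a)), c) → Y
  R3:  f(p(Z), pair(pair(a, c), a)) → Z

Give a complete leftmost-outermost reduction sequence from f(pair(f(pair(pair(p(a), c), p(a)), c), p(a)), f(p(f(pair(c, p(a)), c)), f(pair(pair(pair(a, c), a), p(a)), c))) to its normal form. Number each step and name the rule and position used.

pair(p(a), c)

1. f(pair(f(pair(pair(p(a), c), p(a)), c), p(a)), f(p(f(pair(c, p(a)), c)), f(pair(pair(pair(a, c), a), p(a)), c)))  →  f(pair(pair(p(a), c), p(a)), f(p(f(pair(c, p(a)), c)), f(pair(pair(pair(a, c), a), p(a)), c)))   [R2 at 1.1]
2. f(pair(pair(p(a), c), p(a)), f(p(f(pair(c, p(a)), c)), f(pair(pair(pair(a, c), a), p(a)), c)))  →  f(pair(pair(p(a), c), p(a)), f(p(c), f(pair(pair(pair(a, c), a), p(a)), c)))   [R2 at 2.1.1]
3. f(pair(pair(p(a), c), p(a)), f(p(c), f(pair(pair(pair(a, c), a), p(a)), c)))  →  f(pair(pair(p(a), c), p(a)), f(p(c), pair(pair(a, c), a)))   [R2 at 2.2]
4. f(pair(pair(p(a), c), p(a)), f(p(c), pair(pair(a, c), a)))  →  f(pair(pair(p(a), c), p(a)), c)   [R3 at 2]
5. f(pair(pair(p(a), c), p(a)), c)  →  pair(p(a), c)   [R2 at ε]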